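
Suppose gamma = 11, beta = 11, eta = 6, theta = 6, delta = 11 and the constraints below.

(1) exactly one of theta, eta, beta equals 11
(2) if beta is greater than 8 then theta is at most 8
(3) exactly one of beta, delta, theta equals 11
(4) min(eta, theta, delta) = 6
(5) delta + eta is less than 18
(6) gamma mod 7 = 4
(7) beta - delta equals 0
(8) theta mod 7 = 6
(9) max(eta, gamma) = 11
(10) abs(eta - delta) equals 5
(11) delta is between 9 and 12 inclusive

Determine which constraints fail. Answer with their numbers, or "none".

The assignment fails constraint 3.

(1) theta=6, eta=6, beta=11; 1 of them equals 11  ✔
(2) beta = 11 > 8, so we need theta ≤ 8; theta = 6 ≤ 8  ✔
(3) beta=11, delta=11, theta=6; 2 of them equal 11, not exactly one  ✘
(4) min(6, 6, 11) = 6  ✔
(5) delta + eta = 11 + 6 = 17; 17 < 18  ✔
(6) 11 mod 7 = 4  ✔
(7) beta - delta = 11 - 11 = 0  ✔
(8) 6 mod 7 = 6  ✔
(9) max(6, 11) = 11  ✔
(10) abs(6 - 11) = 5  ✔
(11) delta = 11 lies in [9, 12]  ✔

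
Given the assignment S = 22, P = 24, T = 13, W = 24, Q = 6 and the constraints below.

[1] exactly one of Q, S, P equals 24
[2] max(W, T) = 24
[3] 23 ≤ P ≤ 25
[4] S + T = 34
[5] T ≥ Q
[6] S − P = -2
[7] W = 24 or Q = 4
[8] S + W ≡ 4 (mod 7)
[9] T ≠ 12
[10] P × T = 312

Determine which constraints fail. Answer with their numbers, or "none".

[1] Q=6, S=22, P=24; 1 of them equals 24 — holds.
[2] max(24, 13) = 24 — holds.
[3] P = 24 lies in [23, 25] — holds.
[4] S + T = 22 + 13 = 35, not 34 — fails.
[5] T = 13, Q = 6; 13 ≥ 6 — holds.
[6] S − P = 22 − 24 = -2 — holds.
[7] W = 24 = 24 (first disjunct) — holds.
[8] S + W = 46; 46 mod 7 = 4 — holds.
[9] T = 13, and 13 ≠ 12 — holds.
[10] P × T = 24 × 13 = 312 — holds.

The assignment fails constraint 4.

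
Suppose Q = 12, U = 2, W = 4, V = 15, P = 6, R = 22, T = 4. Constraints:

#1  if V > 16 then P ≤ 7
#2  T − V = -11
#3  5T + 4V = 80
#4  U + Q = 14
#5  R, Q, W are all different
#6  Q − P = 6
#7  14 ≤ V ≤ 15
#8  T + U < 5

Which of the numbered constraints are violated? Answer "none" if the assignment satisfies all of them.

No — constraint 8 is not satisfied.

#1 V = 15, not > 16; antecedent false, conditional vacuously true  yes
#2 T − V = 4 − 15 = -11  yes
#3 5T + 4V = 5(4) + 4(15) = 80  yes
#4 U + Q = 2 + 12 = 14  yes
#5 values 22, 12, 4 are pairwise distinct  yes
#6 Q − P = 12 − 6 = 6  yes
#7 V = 15 lies in [14, 15]  yes
#8 T + U = 4 + 2 = 6; 6 ≥ 5, bound 5 not met  no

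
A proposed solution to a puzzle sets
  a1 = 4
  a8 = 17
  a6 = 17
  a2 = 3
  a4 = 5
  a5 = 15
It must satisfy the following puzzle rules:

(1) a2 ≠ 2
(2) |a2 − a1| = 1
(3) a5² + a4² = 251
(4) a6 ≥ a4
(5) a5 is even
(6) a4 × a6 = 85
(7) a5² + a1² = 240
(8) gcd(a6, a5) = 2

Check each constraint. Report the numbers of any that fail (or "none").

(1) a2 = 3, and 3 ≠ 2  ✓
(2) |3 − 4| = 1  ✓
(3) a5² + a4² = 15² + 5² = 225 + 25 = 250, not 251  ✗
(4) a6 = 17, a4 = 5; 17 ≥ 5  ✓
(5) a5 = 15 is odd  ✗
(6) a4 × a6 = 5 × 17 = 85  ✓
(7) a5² + a1² = 15² + 4² = 225 + 16 = 241, not 240  ✗
(8) gcd(17, 15) = 1, not 2  ✗

The assignment fails constraints 3, 5, 7, 8.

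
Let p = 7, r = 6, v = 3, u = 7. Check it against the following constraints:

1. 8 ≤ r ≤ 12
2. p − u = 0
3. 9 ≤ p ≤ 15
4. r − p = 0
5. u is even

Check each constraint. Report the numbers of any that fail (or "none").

Constraints 1, 3, 4, and 5 do not hold.

1. r = 6 is outside [8, 12] — fails.
2. p − u = 7 − 7 = 0 — holds.
3. p = 7 is outside [9, 15] — fails.
4. r − p = 6 − 7 = -1, not 0 — fails.
5. u = 7 is odd — fails.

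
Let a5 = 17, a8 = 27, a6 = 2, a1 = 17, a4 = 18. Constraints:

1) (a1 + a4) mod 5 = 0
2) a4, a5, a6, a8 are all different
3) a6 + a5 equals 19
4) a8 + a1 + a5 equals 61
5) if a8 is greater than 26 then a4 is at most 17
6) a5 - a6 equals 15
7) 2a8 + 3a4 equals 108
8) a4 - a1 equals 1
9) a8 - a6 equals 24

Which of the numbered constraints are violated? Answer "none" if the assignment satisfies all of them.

Constraints 5 and 9 do not hold.

1) a1 + a4 = 35; 35 mod 5 = 0 — holds.
2) values 18, 17, 2, 27 are pairwise distinct — holds.
3) a6 + a5 = 2 + 17 = 19 — holds.
4) a8 + a1 + a5 = 27 + 17 + 17 = 61 — holds.
5) a8 = 27 > 26, so we need a4 ≤ 17; but a4 = 18 > 17 — does not hold.
6) a5 - a6 = 17 - 2 = 15 — holds.
7) 2a8 + 3a4 = 2(27) + 3(18) = 108 — holds.
8) a4 - a1 = 18 - 17 = 1 — holds.
9) a8 - a6 = 27 - 2 = 25, not 24 — does not hold.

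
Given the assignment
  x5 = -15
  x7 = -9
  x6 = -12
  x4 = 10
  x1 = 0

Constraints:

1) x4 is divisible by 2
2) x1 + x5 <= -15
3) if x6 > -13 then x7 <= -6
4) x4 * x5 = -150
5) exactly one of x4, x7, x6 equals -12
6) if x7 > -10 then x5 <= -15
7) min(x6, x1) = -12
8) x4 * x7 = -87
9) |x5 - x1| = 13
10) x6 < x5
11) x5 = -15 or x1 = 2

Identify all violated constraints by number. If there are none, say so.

The assignment fails constraints 8, 9, 10.

1) 10 / 2 = 5, so 2 divides 10 — OK.
2) x1 + x5 = 0 + (-15) = -15; -15 ≤ -15 — OK.
3) x6 = -12 > -13, so we need x7 ≤ -6; x7 = -9 ≤ -6 — OK.
4) x4 * x5 = 10 * (-15) = -150 — OK.
5) x4=10, x7=-9, x6=-12; 1 of them equals -12 — OK.
6) x7 = -9 > -10, so we need x5 ≤ -15; x5 = -15 ≤ -15 — OK.
7) min(-12, 0) = -12 — OK.
8) x4 * x7 = 10 * (-9) = -90, not -87 — violated.
9) |-15 - 0| = 15, not 13 — violated.
10) x6 = -12, x5 = -15; -12 ≥ -15 (want <) — violated.
11) x5 = -15 = -15 (first disjunct) — OK.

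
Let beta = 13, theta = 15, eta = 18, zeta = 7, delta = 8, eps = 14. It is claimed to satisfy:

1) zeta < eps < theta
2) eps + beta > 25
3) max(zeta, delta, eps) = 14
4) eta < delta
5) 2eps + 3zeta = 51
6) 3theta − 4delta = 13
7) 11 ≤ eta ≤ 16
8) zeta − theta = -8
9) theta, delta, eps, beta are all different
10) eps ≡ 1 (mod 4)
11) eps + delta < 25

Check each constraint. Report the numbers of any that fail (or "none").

Violated: 4, 5, 7, and 10.

1) values 7 < 14 < 15 — OK.
2) eps + beta = 14 + 13 = 27; 27 > 25 — OK.
3) max(7, 8, 14) = 14 — OK.
4) eta = 18, delta = 8; 18 ≥ 8 (want <) — violated.
5) 2eps + 3zeta = 2(14) + 3(7) = 49, not 51 — violated.
6) 3theta − 4delta = 3(15) − 4(8) = 13 — OK.
7) eta = 18 is outside [11, 16] — violated.
8) zeta − theta = 7 − 15 = -8 — OK.
9) values 15, 8, 14, 13 are pairwise distinct — OK.
10) 14 mod 4 = 2, not 1 — violated.
11) eps + delta = 14 + 8 = 22; 22 < 25 — OK.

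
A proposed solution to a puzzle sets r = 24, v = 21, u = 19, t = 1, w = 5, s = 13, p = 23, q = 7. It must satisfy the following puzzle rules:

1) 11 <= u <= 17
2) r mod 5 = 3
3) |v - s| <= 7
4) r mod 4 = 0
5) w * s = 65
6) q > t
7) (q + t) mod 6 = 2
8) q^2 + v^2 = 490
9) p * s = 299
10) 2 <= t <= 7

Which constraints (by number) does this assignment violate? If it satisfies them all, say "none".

1) u = 19 is outside [11, 17]  false
2) 24 mod 5 = 4, not 3  false
3) |21 - 13| = 8; 8 > 7, exceeds bound 7  false
4) 24 mod 4 = 0  true
5) w * s = 5 * 13 = 65  true
6) q = 7, t = 1; 7 > 1  true
7) q + t = 8; 8 mod 6 = 2  true
8) q^2 + v^2 = 7^2 + 21^2 = 49 + 441 = 490  true
9) p * s = 23 * 13 = 299  true
10) t = 1 is outside [2, 7]  false

Constraints 1, 2, 3, 10 are violated.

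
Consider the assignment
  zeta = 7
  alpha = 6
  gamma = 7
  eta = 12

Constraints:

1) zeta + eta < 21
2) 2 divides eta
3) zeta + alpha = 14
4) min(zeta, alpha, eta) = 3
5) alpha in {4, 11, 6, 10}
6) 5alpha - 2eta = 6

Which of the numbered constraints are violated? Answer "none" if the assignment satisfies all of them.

1) zeta + eta = 7 + 12 = 19; 19 < 21  yes
2) 12 / 2 = 6, so 2 divides 12  yes
3) zeta + alpha = 7 + 6 = 13, not 14  no
4) min(7, 6, 12) = 6, not 3  no
5) alpha = 6 is in {4, 11, 6, 10}  yes
6) 5alpha - 2eta = 5(6) - 2(12) = 6  yes

No — constraints 3 and 4 are not satisfied.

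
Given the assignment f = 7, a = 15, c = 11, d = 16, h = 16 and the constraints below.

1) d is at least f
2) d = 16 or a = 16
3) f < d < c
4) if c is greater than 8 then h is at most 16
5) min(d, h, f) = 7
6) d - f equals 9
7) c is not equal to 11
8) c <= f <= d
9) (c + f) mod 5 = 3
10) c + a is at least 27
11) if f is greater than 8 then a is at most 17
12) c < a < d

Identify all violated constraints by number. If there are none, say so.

1) d = 16, f = 7; 16 ≥ 7 — satisfied.
2) d = 16 = 16 (first disjunct) — satisfied.
3) values 7, 16, 11; d = 16 is not < c = 11 — violated.
4) c = 11 > 8, so we need h ≤ 16; h = 16 ≤ 16 — satisfied.
5) min(16, 16, 7) = 7 — satisfied.
6) d - f = 16 - 7 = 9 — satisfied.
7) c = 11, but 11 is required to differ — violated.
8) values 11, 7, 16; c = 11 is not <= f = 7 — violated.
9) c + f = 18; 18 mod 5 = 3 — satisfied.
10) c + a = 11 + 15 = 26; 26 < 27, bound 27 not met — violated.
11) f = 7, not > 8; antecedent false, conditional vacuously true — satisfied.
12) values 11 < 15 < 16 — satisfied.

Violated: 3, 7, 8, and 10.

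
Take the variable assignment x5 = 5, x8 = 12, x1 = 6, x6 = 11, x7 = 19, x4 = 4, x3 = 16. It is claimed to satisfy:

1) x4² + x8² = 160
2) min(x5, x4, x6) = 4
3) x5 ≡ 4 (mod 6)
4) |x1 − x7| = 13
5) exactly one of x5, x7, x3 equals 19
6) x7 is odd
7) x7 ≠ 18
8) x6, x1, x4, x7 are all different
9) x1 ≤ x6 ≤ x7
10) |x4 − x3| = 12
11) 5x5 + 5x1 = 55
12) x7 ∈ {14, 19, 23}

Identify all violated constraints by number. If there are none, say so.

1) x4² + x8² = 4² + 12² = 16 + 144 = 160 — holds.
2) min(5, 4, 11) = 4 — holds.
3) 5 mod 6 = 5, not 4 — does not hold.
4) |6 − 19| = 13 — holds.
5) x5=5, x7=19, x3=16; 1 of them equals 19 — holds.
6) x7 = 19 is odd — holds.
7) x7 = 19, and 19 ≠ 18 — holds.
8) values 11, 6, 4, 19 are pairwise distinct — holds.
9) values 6 ≤ 11 ≤ 19 — holds.
10) |4 − 16| = 12 — holds.
11) 5x5 + 5x1 = 5(5) + 5(6) = 55 — holds.
12) x7 = 19 is in {14, 19, 23} — holds.

Constraint 3 is violated.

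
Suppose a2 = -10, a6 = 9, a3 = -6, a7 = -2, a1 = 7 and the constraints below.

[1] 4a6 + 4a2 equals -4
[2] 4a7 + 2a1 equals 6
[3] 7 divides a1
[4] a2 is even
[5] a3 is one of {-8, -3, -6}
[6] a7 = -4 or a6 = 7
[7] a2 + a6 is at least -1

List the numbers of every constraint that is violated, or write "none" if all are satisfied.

[1] 4a6 + 4a2 = 4(9) + 4(-10) = -4 — satisfied.
[2] 4a7 + 2a1 = 4(-2) + 2(7) = 6 — satisfied.
[3] 7 / 7 = 1, so 7 divides 7 — satisfied.
[4] a2 = -10 is even — satisfied.
[5] a3 = -6 is in {-8, -3, -6} — satisfied.
[6] a7 = -2 ≠ -4 and a6 = 9 ≠ 7; both disjuncts false — violated.
[7] a2 + a6 = -10 + 9 = -1; -1 ≥ -1 — satisfied.

Constraint 6 does not hold.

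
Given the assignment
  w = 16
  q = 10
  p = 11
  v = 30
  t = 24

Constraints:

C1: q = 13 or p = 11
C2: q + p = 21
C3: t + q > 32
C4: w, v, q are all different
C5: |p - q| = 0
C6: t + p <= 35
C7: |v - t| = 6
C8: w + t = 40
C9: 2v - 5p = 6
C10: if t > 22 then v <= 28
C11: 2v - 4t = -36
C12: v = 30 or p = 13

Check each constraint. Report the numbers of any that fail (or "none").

No — constraints 5, 9, 10 are not satisfied.

C1: q = 10 ≠ 13, but p = 11 = 11 (second disjunct) — OK.
C2: q + p = 10 + 11 = 21 — OK.
C3: t + q = 24 + 10 = 34; 34 > 32 — OK.
C4: values 16, 30, 10 are pairwise distinct — OK.
C5: |11 - 10| = 1, not 0 — violated.
C6: t + p = 24 + 11 = 35; 35 ≤ 35 — OK.
C7: |30 - 24| = 6 — OK.
C8: w + t = 16 + 24 = 40 — OK.
C9: 2v - 5p = 2(30) - 5(11) = 5, not 6 — violated.
C10: t = 24 > 22, so we need v ≤ 28; but v = 30 > 28 — violated.
C11: 2v - 4t = 2(30) - 4(24) = -36 — OK.
C12: v = 30 = 30 (first disjunct) — OK.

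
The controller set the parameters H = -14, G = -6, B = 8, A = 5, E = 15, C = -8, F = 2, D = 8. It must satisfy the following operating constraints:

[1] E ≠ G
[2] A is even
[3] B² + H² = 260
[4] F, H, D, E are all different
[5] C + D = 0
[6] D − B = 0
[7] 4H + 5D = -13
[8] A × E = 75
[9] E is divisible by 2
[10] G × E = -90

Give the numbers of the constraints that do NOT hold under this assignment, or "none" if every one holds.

Constraints 2, 7, and 9 are violated.

[1] E = 15, G = -6; distinct — satisfied.
[2] A = 5 is odd — violated.
[3] B² + H² = 8² + (-14)² = 64 + 196 = 260 — satisfied.
[4] values 2, -14, 8, 15 are pairwise distinct — satisfied.
[5] C + D = -8 + 8 = 0 — satisfied.
[6] D − B = 8 − 8 = 0 — satisfied.
[7] 4H + 5D = 4(-14) + 5(8) = -16, not -13 — violated.
[8] A × E = 5 × 15 = 75 — satisfied.
[9] 15 = 2×7 + 1, so 2 does not divide 15 — violated.
[10] G × E = -6 × 15 = -90 — satisfied.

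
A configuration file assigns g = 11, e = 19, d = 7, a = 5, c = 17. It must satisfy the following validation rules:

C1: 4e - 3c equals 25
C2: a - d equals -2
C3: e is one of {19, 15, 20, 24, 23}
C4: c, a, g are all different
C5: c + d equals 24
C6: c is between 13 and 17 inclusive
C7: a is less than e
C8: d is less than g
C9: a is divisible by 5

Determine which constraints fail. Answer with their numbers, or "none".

C1: 4e - 3c = 4(19) - 3(17) = 25  ✓
C2: a - d = 5 - 7 = -2  ✓
C3: e = 19 is in {19, 15, 20, 24, 23}  ✓
C4: values 17, 5, 11 are pairwise distinct  ✓
C5: c + d = 17 + 7 = 24  ✓
C6: c = 17 lies in [13, 17]  ✓
C7: a = 5, e = 19; 5 < 19  ✓
C8: d = 7, g = 11; 7 < 11  ✓
C9: 5 / 5 = 1, so 5 divides 5  ✓

Yes — all constraints hold.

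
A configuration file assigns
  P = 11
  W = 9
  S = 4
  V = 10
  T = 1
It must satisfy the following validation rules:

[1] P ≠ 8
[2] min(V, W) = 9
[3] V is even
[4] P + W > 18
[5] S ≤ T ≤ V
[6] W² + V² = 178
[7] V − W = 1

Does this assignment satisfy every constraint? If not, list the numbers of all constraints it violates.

Violated: 5 and 6.

[1] P = 11, and 11 ≠ 8  yes
[2] min(10, 9) = 9  yes
[3] V = 10 is even  yes
[4] P + W = 11 + 9 = 20; 20 > 18  yes
[5] values 4, 1, 10; S = 4 is not ≤ T = 1  no
[6] W² + V² = 9² + 10² = 81 + 100 = 181, not 178  no
[7] V − W = 10 − 9 = 1  yes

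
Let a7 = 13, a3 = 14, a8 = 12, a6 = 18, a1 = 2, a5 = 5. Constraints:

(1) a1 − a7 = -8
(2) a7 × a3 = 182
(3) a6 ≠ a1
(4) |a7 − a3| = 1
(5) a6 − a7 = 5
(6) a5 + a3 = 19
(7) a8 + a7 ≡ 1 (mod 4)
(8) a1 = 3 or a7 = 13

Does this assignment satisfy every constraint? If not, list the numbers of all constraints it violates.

Violated: 1.

(1) a1 − a7 = 2 − 13 = -11, not -8 — does not hold.
(2) a7 × a3 = 13 × 14 = 182 — holds.
(3) a6 = 18, a1 = 2; distinct — holds.
(4) |13 − 14| = 1 — holds.
(5) a6 − a7 = 18 − 13 = 5 — holds.
(6) a5 + a3 = 5 + 14 = 19 — holds.
(7) a8 + a7 = 25; 25 mod 4 = 1 — holds.
(8) a1 = 2 ≠ 3, but a7 = 13 = 13 (second disjunct) — holds.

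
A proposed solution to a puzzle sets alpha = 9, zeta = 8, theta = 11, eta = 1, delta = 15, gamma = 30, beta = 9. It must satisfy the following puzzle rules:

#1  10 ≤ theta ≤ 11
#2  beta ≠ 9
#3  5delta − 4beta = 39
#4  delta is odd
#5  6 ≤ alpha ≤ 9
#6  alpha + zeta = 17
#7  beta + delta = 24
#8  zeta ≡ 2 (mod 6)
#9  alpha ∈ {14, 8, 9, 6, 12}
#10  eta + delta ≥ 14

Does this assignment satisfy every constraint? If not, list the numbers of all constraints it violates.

#1 theta = 11 lies in [10, 11]  ✔
#2 beta = 9, but 9 is required to differ  ✘
#3 5delta − 4beta = 5(15) − 4(9) = 39  ✔
#4 delta = 15 is odd  ✔
#5 alpha = 9 lies in [6, 9]  ✔
#6 alpha + zeta = 9 + 8 = 17  ✔
#7 beta + delta = 9 + 15 = 24  ✔
#8 8 mod 6 = 2  ✔
#9 alpha = 9 is in {14, 8, 9, 6, 12}  ✔
#10 eta + delta = 1 + 15 = 16; 16 ≥ 14  ✔

Constraint 2 is violated.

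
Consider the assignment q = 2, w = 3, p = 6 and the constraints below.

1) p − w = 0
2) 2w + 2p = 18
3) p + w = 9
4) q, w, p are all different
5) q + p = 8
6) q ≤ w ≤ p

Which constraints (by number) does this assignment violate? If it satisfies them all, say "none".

1) p − w = 6 − 3 = 3, not 0 — fails.
2) 2w + 2p = 2(3) + 2(6) = 18 — holds.
3) p + w = 6 + 3 = 9 — holds.
4) values 2, 3, 6 are pairwise distinct — holds.
5) q + p = 2 + 6 = 8 — holds.
6) values 2 ≤ 3 ≤ 6 — holds.

The assignment fails constraint 1.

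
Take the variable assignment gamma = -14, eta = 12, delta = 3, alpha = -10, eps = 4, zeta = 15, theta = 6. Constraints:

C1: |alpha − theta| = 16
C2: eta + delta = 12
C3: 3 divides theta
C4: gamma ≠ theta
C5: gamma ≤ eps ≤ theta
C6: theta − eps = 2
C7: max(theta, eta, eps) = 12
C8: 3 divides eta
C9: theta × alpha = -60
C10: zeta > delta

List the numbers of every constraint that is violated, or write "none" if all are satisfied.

C1: |-10 − 6| = 16 — OK.
C2: eta + delta = 12 + 3 = 15, not 12 — violated.
C3: 6 / 3 = 2, so 3 divides 6 — OK.
C4: gamma = -14, theta = 6; distinct — OK.
C5: values -14 ≤ 4 ≤ 6 — OK.
C6: theta − eps = 6 − 4 = 2 — OK.
C7: max(6, 12, 4) = 12 — OK.
C8: 12 / 3 = 4, so 3 divides 12 — OK.
C9: theta × alpha = 6 × (-10) = -60 — OK.
C10: zeta = 15, delta = 3; 15 > 3 — OK.

The assignment fails constraint 2.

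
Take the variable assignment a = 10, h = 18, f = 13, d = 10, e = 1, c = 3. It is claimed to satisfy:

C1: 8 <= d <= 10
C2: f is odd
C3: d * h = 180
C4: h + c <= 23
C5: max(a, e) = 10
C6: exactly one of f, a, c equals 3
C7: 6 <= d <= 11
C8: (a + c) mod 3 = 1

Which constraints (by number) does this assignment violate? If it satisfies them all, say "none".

C1: d = 10 lies in [8, 10] — OK.
C2: f = 13 is odd — OK.
C3: d * h = 10 * 18 = 180 — OK.
C4: h + c = 18 + 3 = 21; 21 ≤ 23 — OK.
C5: max(10, 1) = 10 — OK.
C6: f=13, a=10, c=3; 1 of them equals 3 — OK.
C7: d = 10 lies in [6, 11] — OK.
C8: a + c = 13; 13 mod 3 = 1 — OK.

No violations.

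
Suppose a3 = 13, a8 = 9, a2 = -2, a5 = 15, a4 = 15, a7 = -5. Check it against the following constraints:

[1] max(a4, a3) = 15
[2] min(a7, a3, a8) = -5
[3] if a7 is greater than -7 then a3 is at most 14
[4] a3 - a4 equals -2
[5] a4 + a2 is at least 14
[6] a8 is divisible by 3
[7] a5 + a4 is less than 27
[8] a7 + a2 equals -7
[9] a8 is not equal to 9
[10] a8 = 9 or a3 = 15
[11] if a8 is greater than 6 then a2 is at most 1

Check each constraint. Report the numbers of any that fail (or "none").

[1] max(15, 13) = 15  ✓
[2] min(-5, 13, 9) = -5  ✓
[3] a7 = -5 > -7, so we need a3 ≤ 14; a3 = 13 ≤ 14  ✓
[4] a3 - a4 = 13 - 15 = -2  ✓
[5] a4 + a2 = 15 + (-2) = 13; 13 < 14, bound 14 not met  ✗
[6] 9 / 3 = 3, so 3 divides 9  ✓
[7] a5 + a4 = 15 + 15 = 30; 30 ≥ 27, bound 27 not met  ✗
[8] a7 + a2 = -5 + (-2) = -7  ✓
[9] a8 = 9, but 9 is required to differ  ✗
[10] a8 = 9 = 9 (first disjunct)  ✓
[11] a8 = 9 > 6, so we need a2 ≤ 1; a2 = -2 ≤ 1  ✓

No — constraints 5, 7, 9 are not satisfied.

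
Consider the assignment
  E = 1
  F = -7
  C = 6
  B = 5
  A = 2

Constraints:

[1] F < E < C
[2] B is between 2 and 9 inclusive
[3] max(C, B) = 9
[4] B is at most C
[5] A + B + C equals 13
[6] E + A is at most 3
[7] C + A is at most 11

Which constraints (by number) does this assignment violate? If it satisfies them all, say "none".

[1] values -7 < 1 < 6 — OK.
[2] B = 5 lies in [2, 9] — OK.
[3] max(6, 5) = 6, not 9 — violated.
[4] B = 5, C = 6; 5 ≤ 6 — OK.
[5] A + B + C = 2 + 5 + 6 = 13 — OK.
[6] E + A = 1 + 2 = 3; 3 ≤ 3 — OK.
[7] C + A = 6 + 2 = 8; 8 ≤ 11 — OK.

The assignment fails constraint 3.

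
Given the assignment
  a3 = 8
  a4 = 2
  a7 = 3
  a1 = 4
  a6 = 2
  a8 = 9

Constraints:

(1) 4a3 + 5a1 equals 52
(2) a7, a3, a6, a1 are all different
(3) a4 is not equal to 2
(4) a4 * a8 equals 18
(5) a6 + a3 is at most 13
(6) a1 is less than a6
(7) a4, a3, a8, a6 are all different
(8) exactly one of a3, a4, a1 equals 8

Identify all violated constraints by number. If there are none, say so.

Constraints 3, 6, and 7 do not hold.

(1) 4a3 + 5a1 = 4(8) + 5(4) = 52 — satisfied.
(2) values 3, 8, 2, 4 are pairwise distinct — satisfied.
(3) a4 = 2, but 2 is required to differ — violated.
(4) a4 * a8 = 2 * 9 = 18 — satisfied.
(5) a6 + a3 = 2 + 8 = 10; 10 ≤ 13 — satisfied.
(6) a1 = 4, a6 = 2; 4 ≥ 2 (want <) — violated.
(7) a4 = a6 = 2, not all different — violated.
(8) a3=8, a4=2, a1=4; 1 of them equals 8 — satisfied.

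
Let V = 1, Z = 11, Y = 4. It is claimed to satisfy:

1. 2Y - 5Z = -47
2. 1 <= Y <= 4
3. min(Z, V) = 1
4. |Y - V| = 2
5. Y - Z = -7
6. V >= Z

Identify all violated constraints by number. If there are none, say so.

1. 2Y - 5Z = 2(4) - 5(11) = -47 — holds.
2. Y = 4 lies in [1, 4] — holds.
3. min(11, 1) = 1 — holds.
4. |4 - 1| = 3, not 2 — does not hold.
5. Y - Z = 4 - 11 = -7 — holds.
6. V = 1, Z = 11; 1 < 11 (want ≥) — does not hold.

Constraints 4 and 6 are violated.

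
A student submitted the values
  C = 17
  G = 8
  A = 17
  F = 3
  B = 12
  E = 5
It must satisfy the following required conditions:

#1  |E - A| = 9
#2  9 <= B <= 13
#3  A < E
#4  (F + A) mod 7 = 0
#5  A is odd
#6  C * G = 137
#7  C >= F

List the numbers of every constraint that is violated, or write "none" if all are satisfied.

#1 |5 - 17| = 12, not 9 — does not hold.
#2 B = 12 lies in [9, 13] — holds.
#3 A = 17, E = 5; 17 ≥ 5 (want <) — does not hold.
#4 F + A = 20; 20 mod 7 = 6, not 0 — does not hold.
#5 A = 17 is odd — holds.
#6 C * G = 17 * 8 = 136, not 137 — does not hold.
#7 C = 17, F = 3; 17 ≥ 3 — holds.

Constraints 1, 3, 4, and 6 do not hold.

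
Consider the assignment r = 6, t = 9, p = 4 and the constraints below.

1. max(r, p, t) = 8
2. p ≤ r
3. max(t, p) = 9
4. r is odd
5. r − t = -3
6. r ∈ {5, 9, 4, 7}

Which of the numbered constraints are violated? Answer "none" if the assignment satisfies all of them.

1. max(6, 4, 9) = 9, not 8 — violated.
2. p = 4, r = 6; 4 ≤ 6 — OK.
3. max(9, 4) = 9 — OK.
4. r = 6 is even — violated.
5. r − t = 6 − 9 = -3 — OK.
6. r = 6 is not in {5, 9, 4, 7} — violated.

The assignment fails constraints 1, 4, 6.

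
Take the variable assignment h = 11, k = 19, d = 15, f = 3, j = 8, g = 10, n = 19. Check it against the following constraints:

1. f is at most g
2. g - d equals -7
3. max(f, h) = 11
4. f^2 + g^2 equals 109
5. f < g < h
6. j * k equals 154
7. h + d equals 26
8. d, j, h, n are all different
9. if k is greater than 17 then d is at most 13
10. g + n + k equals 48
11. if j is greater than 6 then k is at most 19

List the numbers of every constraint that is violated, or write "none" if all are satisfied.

1. f = 3, g = 10; 3 ≤ 10  yes
2. g - d = 10 - 15 = -5, not -7  no
3. max(3, 11) = 11  yes
4. f^2 + g^2 = 3^2 + 10^2 = 9 + 100 = 109  yes
5. values 3 < 10 < 11  yes
6. j * k = 8 * 19 = 152, not 154  no
7. h + d = 11 + 15 = 26  yes
8. values 15, 8, 11, 19 are pairwise distinct  yes
9. k = 19 > 17, so we need d ≤ 13; but d = 15 > 13  no
10. g + n + k = 10 + 19 + 19 = 48  yes
11. j = 8 > 6, so we need k ≤ 19; k = 19 ≤ 19  yes

Constraints 2, 6, 9 are violated.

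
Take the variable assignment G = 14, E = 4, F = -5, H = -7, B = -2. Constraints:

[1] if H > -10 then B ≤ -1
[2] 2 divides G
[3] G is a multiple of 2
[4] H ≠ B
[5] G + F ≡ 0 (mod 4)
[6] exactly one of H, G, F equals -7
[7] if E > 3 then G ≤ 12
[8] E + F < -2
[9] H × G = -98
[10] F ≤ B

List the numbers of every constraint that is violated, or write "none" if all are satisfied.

Constraints 5, 7, and 8 do not hold.

[1] H = -7 > -10, so we need B ≤ -1; B = -2 ≤ -1 — satisfied.
[2] 14 / 2 = 7, so 2 divides 14 — satisfied.
[3] 14 / 2 = 7, so 2 divides 14 — satisfied.
[4] H = -7, B = -2; distinct — satisfied.
[5] G + F = 9; 9 mod 4 = 1, not 0 — violated.
[6] H=-7, G=14, F=-5; 1 of them equals -7 — satisfied.
[7] E = 4 > 3, so we need G ≤ 12; but G = 14 > 12 — violated.
[8] E + F = 4 + (-5) = -1; -1 ≥ -2, bound -2 not met — violated.
[9] H × G = -7 × 14 = -98 — satisfied.
[10] F = -5, B = -2; -5 ≤ -2 — satisfied.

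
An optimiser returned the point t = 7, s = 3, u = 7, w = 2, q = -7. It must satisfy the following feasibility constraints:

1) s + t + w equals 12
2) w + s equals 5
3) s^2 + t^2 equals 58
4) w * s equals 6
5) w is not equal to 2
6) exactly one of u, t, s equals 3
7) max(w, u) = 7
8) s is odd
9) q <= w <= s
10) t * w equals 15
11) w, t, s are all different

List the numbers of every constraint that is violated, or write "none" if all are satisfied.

1) s + t + w = 3 + 7 + 2 = 12 — OK.
2) w + s = 2 + 3 = 5 — OK.
3) s^2 + t^2 = 3^2 + 7^2 = 9 + 49 = 58 — OK.
4) w * s = 2 * 3 = 6 — OK.
5) w = 2, but 2 is required to differ — violated.
6) u=7, t=7, s=3; 1 of them equals 3 — OK.
7) max(2, 7) = 7 — OK.
8) s = 3 is odd — OK.
9) values -7 <= 2 <= 3 — OK.
10) t * w = 7 * 2 = 14, not 15 — violated.
11) values 2, 7, 3 are pairwise distinct — OK.

No — constraints 5 and 10 are not satisfied.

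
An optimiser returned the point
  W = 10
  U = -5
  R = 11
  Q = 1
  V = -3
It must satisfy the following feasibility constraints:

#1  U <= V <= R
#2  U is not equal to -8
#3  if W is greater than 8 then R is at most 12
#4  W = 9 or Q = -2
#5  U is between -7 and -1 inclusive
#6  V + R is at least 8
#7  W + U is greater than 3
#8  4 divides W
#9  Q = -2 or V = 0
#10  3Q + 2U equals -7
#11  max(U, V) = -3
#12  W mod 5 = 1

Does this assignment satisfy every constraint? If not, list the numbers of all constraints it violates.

#1 values -5 <= -3 <= 11  ✔
#2 U = -5, and -5 ≠ -8  ✔
#3 W = 10 > 8, so we need R ≤ 12; R = 11 ≤ 12  ✔
#4 W = 10 ≠ 9 and Q = 1 ≠ -2; both disjuncts false  ✘
#5 U = -5 lies in [-7, -1]  ✔
#6 V + R = -3 + 11 = 8; 8 ≥ 8  ✔
#7 W + U = 10 + (-5) = 5; 5 > 3  ✔
#8 10 = 4*2 + 2, so 4 does not divide 10  ✘
#9 Q = 1 ≠ -2 and V = -3 ≠ 0; both disjuncts false  ✘
#10 3Q + 2U = 3(1) + 2(-5) = -7  ✔
#11 max(-5, -3) = -3  ✔
#12 10 mod 5 = 0, not 1  ✘

The assignment fails constraints 4, 8, 9, 12.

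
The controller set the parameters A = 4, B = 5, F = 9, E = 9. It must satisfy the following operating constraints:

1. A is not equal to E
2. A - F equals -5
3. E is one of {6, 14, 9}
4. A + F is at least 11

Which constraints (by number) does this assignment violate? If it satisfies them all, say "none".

All constraints are satisfied.

1. A = 4, E = 9; distinct  OK
2. A - F = 4 - 9 = -5  OK
3. E = 9 is in {6, 14, 9}  OK
4. A + F = 4 + 9 = 13; 13 ≥ 11  OK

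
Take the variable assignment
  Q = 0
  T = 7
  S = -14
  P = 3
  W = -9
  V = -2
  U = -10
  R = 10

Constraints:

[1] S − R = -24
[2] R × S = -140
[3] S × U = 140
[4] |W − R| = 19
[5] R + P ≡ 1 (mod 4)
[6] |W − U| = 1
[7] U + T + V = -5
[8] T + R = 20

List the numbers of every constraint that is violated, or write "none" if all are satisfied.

[1] S − R = -14 − 10 = -24 — satisfied.
[2] R × S = 10 × (-14) = -140 — satisfied.
[3] S × U = -14 × (-10) = 140 — satisfied.
[4] |-9 − 10| = 19 — satisfied.
[5] R + P = 13; 13 mod 4 = 1 — satisfied.
[6] |-9 − (-10)| = 1 — satisfied.
[7] U + T + V = -10 + 7 + (-2) = -5 — satisfied.
[8] T + R = 7 + 10 = 17, not 20 — violated.

No — constraint 8 is not satisfied.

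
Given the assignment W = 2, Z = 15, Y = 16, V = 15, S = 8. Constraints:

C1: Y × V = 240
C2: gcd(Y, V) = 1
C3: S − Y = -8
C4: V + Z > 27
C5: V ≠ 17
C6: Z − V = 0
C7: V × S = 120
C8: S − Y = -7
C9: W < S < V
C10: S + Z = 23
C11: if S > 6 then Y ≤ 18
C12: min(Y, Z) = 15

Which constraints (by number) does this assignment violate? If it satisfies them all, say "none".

Constraint 8 does not hold.

C1: Y × V = 16 × 15 = 240  ✓
C2: gcd(16, 15) = 1  ✓
C3: S − Y = 8 − 16 = -8  ✓
C4: V + Z = 15 + 15 = 30; 30 > 27  ✓
C5: V = 15, and 15 ≠ 17  ✓
C6: Z − V = 15 − 15 = 0  ✓
C7: V × S = 15 × 8 = 120  ✓
C8: S − Y = 8 − 16 = -8, not -7  ✗
C9: values 2 < 8 < 15  ✓
C10: S + Z = 8 + 15 = 23  ✓
C11: S = 8 > 6, so we need Y ≤ 18; Y = 16 ≤ 18  ✓
C12: min(16, 15) = 15  ✓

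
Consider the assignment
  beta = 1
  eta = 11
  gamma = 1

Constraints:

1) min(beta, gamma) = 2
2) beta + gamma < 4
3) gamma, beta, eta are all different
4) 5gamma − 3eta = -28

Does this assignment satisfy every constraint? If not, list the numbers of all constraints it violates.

1) min(1, 1) = 1, not 2 — fails.
2) beta + gamma = 1 + 1 = 2; 2 < 4 — holds.
3) gamma = beta = 1, not all different — fails.
4) 5gamma − 3eta = 5(1) − 3(11) = -28 — holds.

Constraints 1 and 3 do not hold.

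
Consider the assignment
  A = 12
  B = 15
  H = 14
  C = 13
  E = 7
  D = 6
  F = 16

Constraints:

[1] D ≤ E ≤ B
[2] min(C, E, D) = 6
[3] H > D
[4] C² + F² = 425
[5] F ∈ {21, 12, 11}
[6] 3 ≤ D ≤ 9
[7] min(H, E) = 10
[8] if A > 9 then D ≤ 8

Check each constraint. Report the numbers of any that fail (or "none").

[1] values 6 ≤ 7 ≤ 15  OK
[2] min(13, 7, 6) = 6  OK
[3] H = 14, D = 6; 14 > 6  OK
[4] C² + F² = 13² + 16² = 169 + 256 = 425  OK
[5] F = 16 is not in {21, 12, 11}  FAIL
[6] D = 6 lies in [3, 9]  OK
[7] min(14, 7) = 7, not 10  FAIL
[8] A = 12 > 9, so we need D ≤ 8; D = 6 ≤ 8  OK

Constraints 5, 7 are violated.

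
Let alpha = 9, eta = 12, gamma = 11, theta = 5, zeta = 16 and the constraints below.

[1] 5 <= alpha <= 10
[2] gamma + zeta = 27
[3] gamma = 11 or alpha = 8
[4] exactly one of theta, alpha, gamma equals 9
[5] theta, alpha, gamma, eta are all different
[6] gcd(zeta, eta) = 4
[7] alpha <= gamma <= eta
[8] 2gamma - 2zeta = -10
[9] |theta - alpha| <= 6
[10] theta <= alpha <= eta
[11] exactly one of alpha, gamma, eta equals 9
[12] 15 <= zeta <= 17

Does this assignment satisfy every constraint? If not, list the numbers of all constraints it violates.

[1] alpha = 9 lies in [5, 10] — satisfied.
[2] gamma + zeta = 11 + 16 = 27 — satisfied.
[3] gamma = 11 = 11 (first disjunct) — satisfied.
[4] theta=5, alpha=9, gamma=11; 1 of them equals 9 — satisfied.
[5] values 5, 9, 11, 12 are pairwise distinct — satisfied.
[6] gcd(16, 12) = 4 — satisfied.
[7] values 9 <= 11 <= 12 — satisfied.
[8] 2gamma - 2zeta = 2(11) - 2(16) = -10 — satisfied.
[9] |5 - 9| = 4; 4 ≤ 6 — satisfied.
[10] values 5 <= 9 <= 12 — satisfied.
[11] alpha=9, gamma=11, eta=12; 1 of them equals 9 — satisfied.
[12] zeta = 16 lies in [15, 17] — satisfied.

The assignment satisfies every constraint.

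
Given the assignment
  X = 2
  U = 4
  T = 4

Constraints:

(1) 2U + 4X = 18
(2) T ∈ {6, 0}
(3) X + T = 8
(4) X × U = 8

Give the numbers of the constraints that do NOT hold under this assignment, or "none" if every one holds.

(1) 2U + 4X = 2(4) + 4(2) = 16, not 18  false
(2) T = 4 is not in {6, 0}  false
(3) X + T = 2 + 4 = 6, not 8  false
(4) X × U = 2 × 4 = 8  true

Constraints 1, 2, 3 do not hold.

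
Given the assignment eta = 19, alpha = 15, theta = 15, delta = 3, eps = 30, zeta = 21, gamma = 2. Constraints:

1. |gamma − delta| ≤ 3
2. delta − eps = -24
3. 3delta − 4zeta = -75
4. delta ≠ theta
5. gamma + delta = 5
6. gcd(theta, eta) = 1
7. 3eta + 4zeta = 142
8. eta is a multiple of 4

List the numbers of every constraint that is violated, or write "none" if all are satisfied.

1. |2 − 3| = 1; 1 ≤ 3 — holds.
2. delta − eps = 3 − 30 = -27, not -24 — does not hold.
3. 3delta − 4zeta = 3(3) − 4(21) = -75 — holds.
4. delta = 3, theta = 15; distinct — holds.
5. gamma + delta = 2 + 3 = 5 — holds.
6. gcd(15, 19) = 1 — holds.
7. 3eta + 4zeta = 3(19) + 4(21) = 141, not 142 — does not hold.
8. 19 = 4×4 + 3, so 4 does not divide 19 — does not hold.

The assignment fails constraints 2, 7, and 8.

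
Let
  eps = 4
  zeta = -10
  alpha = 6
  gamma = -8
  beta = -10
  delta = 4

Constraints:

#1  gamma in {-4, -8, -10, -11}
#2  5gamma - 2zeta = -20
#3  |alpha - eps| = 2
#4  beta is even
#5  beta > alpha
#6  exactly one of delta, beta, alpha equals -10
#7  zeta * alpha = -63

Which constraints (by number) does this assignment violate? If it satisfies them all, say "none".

Constraints 5 and 7 are violated.

#1 gamma = -8 is in {-4, -8, -10, -11} — satisfied.
#2 5gamma - 2zeta = 5(-8) - 2(-10) = -20 — satisfied.
#3 |6 - 4| = 2 — satisfied.
#4 beta = -10 is even — satisfied.
#5 beta = -10, alpha = 6; -10 ≤ 6 (want >) — violated.
#6 delta=4, beta=-10, alpha=6; 1 of them equals -10 — satisfied.
#7 zeta * alpha = -10 * 6 = -60, not -63 — violated.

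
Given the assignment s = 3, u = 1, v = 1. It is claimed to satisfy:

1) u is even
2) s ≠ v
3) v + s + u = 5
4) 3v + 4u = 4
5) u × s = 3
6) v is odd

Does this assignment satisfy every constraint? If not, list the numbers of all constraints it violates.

Violated: 1, 4.

1) u = 1 is odd  false
2) s = 3, v = 1; distinct  true
3) v + s + u = 1 + 3 + 1 = 5  true
4) 3v + 4u = 3(1) + 4(1) = 7, not 4  false
5) u × s = 1 × 3 = 3  true
6) v = 1 is odd  true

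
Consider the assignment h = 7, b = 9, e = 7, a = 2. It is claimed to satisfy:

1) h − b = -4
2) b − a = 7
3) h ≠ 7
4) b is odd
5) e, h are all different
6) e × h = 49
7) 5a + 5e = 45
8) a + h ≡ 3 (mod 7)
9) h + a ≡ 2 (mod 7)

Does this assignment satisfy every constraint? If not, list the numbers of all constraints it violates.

1) h − b = 7 − 9 = -2, not -4 — fails.
2) b − a = 9 − 2 = 7 — holds.
3) h = 7, but 7 is required to differ — fails.
4) b = 9 is odd — holds.
5) e = h = 7, not all different — fails.
6) e × h = 7 × 7 = 49 — holds.
7) 5a + 5e = 5(2) + 5(7) = 45 — holds.
8) a + h = 9; 9 mod 7 = 2, not 3 — fails.
9) h + a = 9; 9 mod 7 = 2 — holds.

Constraints 1, 3, 5, and 8 do not hold.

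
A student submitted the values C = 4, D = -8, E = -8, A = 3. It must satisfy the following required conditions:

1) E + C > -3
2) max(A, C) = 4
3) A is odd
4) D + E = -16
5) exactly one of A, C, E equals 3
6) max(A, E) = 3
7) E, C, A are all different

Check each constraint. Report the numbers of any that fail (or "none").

Violated: 1.

1) E + C = -8 + 4 = -4; -4 ≤ -3, bound -3 not met  fails
2) max(3, 4) = 4  holds
3) A = 3 is odd  holds
4) D + E = -8 + (-8) = -16  holds
5) A=3, C=4, E=-8; 1 of them equals 3  holds
6) max(3, -8) = 3  holds
7) values -8, 4, 3 are pairwise distinct  holds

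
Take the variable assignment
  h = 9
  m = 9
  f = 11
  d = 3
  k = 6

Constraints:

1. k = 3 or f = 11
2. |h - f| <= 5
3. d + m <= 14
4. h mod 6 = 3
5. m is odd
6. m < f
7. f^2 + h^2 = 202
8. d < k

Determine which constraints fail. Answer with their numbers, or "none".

All constraints are satisfied.

1. k = 6 ≠ 3, but f = 11 = 11 (second disjunct)  holds
2. |9 - 11| = 2; 2 ≤ 5  holds
3. d + m = 3 + 9 = 12; 12 ≤ 14  holds
4. 9 mod 6 = 3  holds
5. m = 9 is odd  holds
6. m = 9, f = 11; 9 < 11  holds
7. f^2 + h^2 = 11^2 + 9^2 = 121 + 81 = 202  holds
8. d = 3, k = 6; 3 < 6  holds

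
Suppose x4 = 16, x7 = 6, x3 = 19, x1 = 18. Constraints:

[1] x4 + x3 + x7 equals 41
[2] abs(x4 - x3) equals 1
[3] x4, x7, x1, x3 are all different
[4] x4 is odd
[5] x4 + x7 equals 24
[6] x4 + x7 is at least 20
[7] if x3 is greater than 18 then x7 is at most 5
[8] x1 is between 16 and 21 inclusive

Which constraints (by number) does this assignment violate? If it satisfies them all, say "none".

[1] x4 + x3 + x7 = 16 + 19 + 6 = 41 — holds.
[2] abs(16 - 19) = 3, not 1 — does not hold.
[3] values 16, 6, 18, 19 are pairwise distinct — holds.
[4] x4 = 16 is even — does not hold.
[5] x4 + x7 = 16 + 6 = 22, not 24 — does not hold.
[6] x4 + x7 = 16 + 6 = 22; 22 ≥ 20 — holds.
[7] x3 = 19 > 18, so we need x7 ≤ 5; but x7 = 6 > 5 — does not hold.
[8] x1 = 18 lies in [16, 21] — holds.

The assignment fails constraints 2, 4, 5, and 7.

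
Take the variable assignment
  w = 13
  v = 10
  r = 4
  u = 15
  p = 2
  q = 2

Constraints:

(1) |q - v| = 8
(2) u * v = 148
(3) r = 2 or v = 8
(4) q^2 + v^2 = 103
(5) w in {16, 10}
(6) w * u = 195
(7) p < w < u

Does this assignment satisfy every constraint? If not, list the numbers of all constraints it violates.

(1) |2 - 10| = 8 — satisfied.
(2) u * v = 15 * 10 = 150, not 148 — violated.
(3) r = 4 ≠ 2 and v = 10 ≠ 8; both disjuncts false — violated.
(4) q^2 + v^2 = 2^2 + 10^2 = 4 + 100 = 104, not 103 — violated.
(5) w = 13 is not in {16, 10} — violated.
(6) w * u = 13 * 15 = 195 — satisfied.
(7) values 2 < 13 < 15 — satisfied.

The assignment fails constraints 2, 3, 4, 5.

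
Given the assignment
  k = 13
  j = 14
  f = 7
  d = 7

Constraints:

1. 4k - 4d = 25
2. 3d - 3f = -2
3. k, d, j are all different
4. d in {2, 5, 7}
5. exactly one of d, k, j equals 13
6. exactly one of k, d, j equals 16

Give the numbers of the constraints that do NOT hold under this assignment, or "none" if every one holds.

1. 4k - 4d = 4(13) - 4(7) = 24, not 25 — violated.
2. 3d - 3f = 3(7) - 3(7) = 0, not -2 — violated.
3. values 13, 7, 14 are pairwise distinct — OK.
4. d = 7 is in {2, 5, 7} — OK.
5. d=7, k=13, j=14; 1 of them equals 13 — OK.
6. k=13, d=7, j=14; 0 of them equal 16, not exactly one — violated.

Violated: 1, 2, 6.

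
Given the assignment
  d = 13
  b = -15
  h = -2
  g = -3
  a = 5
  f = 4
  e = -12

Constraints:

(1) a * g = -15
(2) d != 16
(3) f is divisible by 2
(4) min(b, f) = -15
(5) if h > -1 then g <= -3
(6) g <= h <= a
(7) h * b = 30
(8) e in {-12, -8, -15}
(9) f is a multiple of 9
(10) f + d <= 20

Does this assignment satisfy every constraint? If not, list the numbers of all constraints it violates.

(1) a * g = 5 * (-3) = -15 — OK.
(2) d = 13, and 13 ≠ 16 — OK.
(3) 4 / 2 = 2, so 2 divides 4 — OK.
(4) min(-15, 4) = -15 — OK.
(5) h = -2, not > -1; antecedent false, conditional vacuously true — OK.
(6) values -3 <= -2 <= 5 — OK.
(7) h * b = -2 * (-15) = 30 — OK.
(8) e = -12 is in {-12, -8, -15} — OK.
(9) 4 = 9*0 + 4, so 9 does not divide 4 — violated.
(10) f + d = 4 + 13 = 17; 17 ≤ 20 — OK.

Violated: 9.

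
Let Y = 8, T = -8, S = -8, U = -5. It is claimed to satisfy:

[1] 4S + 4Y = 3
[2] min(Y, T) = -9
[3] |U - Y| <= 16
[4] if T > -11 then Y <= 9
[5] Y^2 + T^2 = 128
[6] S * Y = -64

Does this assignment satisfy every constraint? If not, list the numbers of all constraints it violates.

[1] 4S + 4Y = 4(-8) + 4(8) = 0, not 3 — does not hold.
[2] min(8, -8) = -8, not -9 — does not hold.
[3] |-5 - 8| = 13; 13 ≤ 16 — holds.
[4] T = -8 > -11, so we need Y ≤ 9; Y = 8 ≤ 9 — holds.
[5] Y^2 + T^2 = 8^2 + (-8)^2 = 64 + 64 = 128 — holds.
[6] S * Y = -8 * 8 = -64 — holds.

The assignment fails constraints 1 and 2.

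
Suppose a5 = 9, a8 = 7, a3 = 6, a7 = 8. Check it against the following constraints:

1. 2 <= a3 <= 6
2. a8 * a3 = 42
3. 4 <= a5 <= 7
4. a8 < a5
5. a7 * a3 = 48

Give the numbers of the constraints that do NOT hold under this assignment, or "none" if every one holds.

The assignment fails constraint 3.

1. a3 = 6 lies in [2, 6]  ✔
2. a8 * a3 = 7 * 6 = 42  ✔
3. a5 = 9 is outside [4, 7]  ✘
4. a8 = 7, a5 = 9; 7 < 9  ✔
5. a7 * a3 = 8 * 6 = 48  ✔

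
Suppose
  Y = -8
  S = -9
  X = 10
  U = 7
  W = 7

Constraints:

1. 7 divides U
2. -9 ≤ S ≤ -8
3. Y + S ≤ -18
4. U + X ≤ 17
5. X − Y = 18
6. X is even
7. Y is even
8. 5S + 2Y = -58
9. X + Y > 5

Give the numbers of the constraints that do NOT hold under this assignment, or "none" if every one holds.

1. 7 / 7 = 1, so 7 divides 7  holds
2. S = -9 lies in [-9, -8]  holds
3. Y + S = -8 + (-9) = -17; -17 > -18, bound -18 not met  fails
4. U + X = 7 + 10 = 17; 17 ≤ 17  holds
5. X − Y = 10 − (-8) = 18  holds
6. X = 10 is even  holds
7. Y = -8 is even  holds
8. 5S + 2Y = 5(-9) + 2(-8) = -61, not -58  fails
9. X + Y = 10 + (-8) = 2; 2 ≤ 5, bound 5 not met  fails

Constraints 3, 8, and 9 are violated.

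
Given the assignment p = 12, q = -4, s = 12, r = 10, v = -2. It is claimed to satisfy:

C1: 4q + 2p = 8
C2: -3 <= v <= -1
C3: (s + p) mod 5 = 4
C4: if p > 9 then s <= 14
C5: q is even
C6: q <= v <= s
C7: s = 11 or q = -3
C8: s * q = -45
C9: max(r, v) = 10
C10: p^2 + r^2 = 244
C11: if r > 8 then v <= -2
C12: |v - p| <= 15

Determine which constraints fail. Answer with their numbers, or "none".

C1: 4q + 2p = 4(-4) + 2(12) = 8  ✔
C2: v = -2 lies in [-3, -1]  ✔
C3: s + p = 24; 24 mod 5 = 4  ✔
C4: p = 12 > 9, so we need s ≤ 14; s = 12 ≤ 14  ✔
C5: q = -4 is even  ✔
C6: values -4 <= -2 <= 12  ✔
C7: s = 12 ≠ 11 and q = -4 ≠ -3; both disjuncts false  ✘
C8: s * q = 12 * (-4) = -48, not -45  ✘
C9: max(10, -2) = 10  ✔
C10: p^2 + r^2 = 12^2 + 10^2 = 144 + 100 = 244  ✔
C11: r = 10 > 8, so we need v ≤ -2; v = -2 ≤ -2  ✔
C12: |-2 - 12| = 14; 14 ≤ 15  ✔

Violated: 7, 8.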